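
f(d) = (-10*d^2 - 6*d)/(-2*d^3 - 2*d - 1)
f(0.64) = 2.83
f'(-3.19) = -0.23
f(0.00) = 0.00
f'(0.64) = 2.21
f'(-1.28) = 0.30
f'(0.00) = 6.00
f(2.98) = 1.78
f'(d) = (-20*d - 6)/(-2*d^3 - 2*d - 1) + (-10*d^2 - 6*d)*(6*d^2 + 2)/(-2*d^3 - 2*d - 1)^2 = 2*(-2*d*(5*d + 3)*(3*d^2 + 1) + (10*d + 3)*(2*d^3 + 2*d + 1))/(2*d^3 + 2*d + 1)^2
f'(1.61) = -0.92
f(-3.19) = -1.18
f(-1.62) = -1.54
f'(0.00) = 6.00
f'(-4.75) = -0.15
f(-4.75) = -0.88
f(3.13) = 1.70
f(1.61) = 2.83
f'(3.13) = -0.51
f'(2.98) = -0.55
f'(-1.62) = -0.08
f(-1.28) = -1.51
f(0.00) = 0.00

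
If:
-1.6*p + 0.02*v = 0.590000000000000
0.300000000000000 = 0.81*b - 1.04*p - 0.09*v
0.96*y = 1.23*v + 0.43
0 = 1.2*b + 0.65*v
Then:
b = -0.08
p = -0.37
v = 0.15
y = 0.65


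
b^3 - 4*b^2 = b^2*(b - 4)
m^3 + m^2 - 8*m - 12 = (m - 3)*(m + 2)^2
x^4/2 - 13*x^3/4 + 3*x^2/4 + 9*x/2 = x*(x/2 + 1/2)*(x - 6)*(x - 3/2)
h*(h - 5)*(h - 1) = h^3 - 6*h^2 + 5*h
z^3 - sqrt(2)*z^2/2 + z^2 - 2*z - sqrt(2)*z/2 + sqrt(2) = (z - 1)*(z + 2)*(z - sqrt(2)/2)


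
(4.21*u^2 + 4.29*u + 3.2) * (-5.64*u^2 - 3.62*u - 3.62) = -23.7444*u^4 - 39.4358*u^3 - 48.818*u^2 - 27.1138*u - 11.584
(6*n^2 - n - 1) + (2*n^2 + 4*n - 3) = 8*n^2 + 3*n - 4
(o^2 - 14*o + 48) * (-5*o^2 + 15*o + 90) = -5*o^4 + 85*o^3 - 360*o^2 - 540*o + 4320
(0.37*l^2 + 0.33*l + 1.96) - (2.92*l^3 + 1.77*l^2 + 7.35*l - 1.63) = -2.92*l^3 - 1.4*l^2 - 7.02*l + 3.59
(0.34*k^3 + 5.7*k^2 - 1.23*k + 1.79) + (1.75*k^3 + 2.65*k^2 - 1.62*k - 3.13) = 2.09*k^3 + 8.35*k^2 - 2.85*k - 1.34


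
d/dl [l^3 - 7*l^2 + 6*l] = 3*l^2 - 14*l + 6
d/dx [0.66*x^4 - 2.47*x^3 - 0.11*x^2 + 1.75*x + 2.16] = 2.64*x^3 - 7.41*x^2 - 0.22*x + 1.75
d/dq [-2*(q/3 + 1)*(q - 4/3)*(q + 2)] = -2*q^2 - 44*q/9 + 4/9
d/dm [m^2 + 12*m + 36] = 2*m + 12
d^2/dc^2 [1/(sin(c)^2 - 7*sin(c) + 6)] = (-4*sin(c)^3 + 17*sin(c)^2 - 2*sin(c) - 86)/((sin(c) - 6)^3*(sin(c) - 1)^2)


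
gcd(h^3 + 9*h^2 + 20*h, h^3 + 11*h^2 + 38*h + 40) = h^2 + 9*h + 20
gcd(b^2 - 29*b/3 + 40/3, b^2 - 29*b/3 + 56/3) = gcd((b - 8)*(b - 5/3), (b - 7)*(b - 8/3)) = 1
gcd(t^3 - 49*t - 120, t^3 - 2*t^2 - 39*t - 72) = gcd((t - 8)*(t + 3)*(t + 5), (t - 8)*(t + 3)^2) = t^2 - 5*t - 24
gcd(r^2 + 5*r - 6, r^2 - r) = r - 1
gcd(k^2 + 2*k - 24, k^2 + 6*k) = k + 6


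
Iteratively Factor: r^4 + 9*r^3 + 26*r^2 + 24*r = (r)*(r^3 + 9*r^2 + 26*r + 24) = r*(r + 3)*(r^2 + 6*r + 8) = r*(r + 2)*(r + 3)*(r + 4)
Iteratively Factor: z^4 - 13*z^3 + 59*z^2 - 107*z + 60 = (z - 5)*(z^3 - 8*z^2 + 19*z - 12) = (z - 5)*(z - 4)*(z^2 - 4*z + 3) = (z - 5)*(z - 4)*(z - 1)*(z - 3)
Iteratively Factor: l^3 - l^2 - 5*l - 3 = (l + 1)*(l^2 - 2*l - 3) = (l - 3)*(l + 1)*(l + 1)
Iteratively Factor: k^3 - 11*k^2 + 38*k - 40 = (k - 2)*(k^2 - 9*k + 20) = (k - 5)*(k - 2)*(k - 4)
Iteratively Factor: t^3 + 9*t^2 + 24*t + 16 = (t + 4)*(t^2 + 5*t + 4) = (t + 4)^2*(t + 1)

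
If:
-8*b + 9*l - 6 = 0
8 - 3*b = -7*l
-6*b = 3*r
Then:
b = -114/29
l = -82/29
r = 228/29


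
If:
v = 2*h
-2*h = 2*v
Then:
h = 0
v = 0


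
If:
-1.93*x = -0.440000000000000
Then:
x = 0.23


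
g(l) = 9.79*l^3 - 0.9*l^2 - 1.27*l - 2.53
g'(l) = 29.37*l^2 - 1.8*l - 1.27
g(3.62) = 445.50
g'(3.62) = 377.09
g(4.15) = 676.42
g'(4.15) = 497.08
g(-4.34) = -814.27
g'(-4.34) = 559.74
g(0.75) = 0.14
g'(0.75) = 13.90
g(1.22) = 12.36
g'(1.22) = 40.25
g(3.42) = 374.22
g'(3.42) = 336.10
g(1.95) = 64.16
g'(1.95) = 106.90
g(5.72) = 1792.95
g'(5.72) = 949.37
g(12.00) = 16769.75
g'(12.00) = 4206.41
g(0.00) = -2.53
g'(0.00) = -1.27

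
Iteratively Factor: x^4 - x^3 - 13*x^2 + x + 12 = (x - 4)*(x^3 + 3*x^2 - x - 3) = (x - 4)*(x + 1)*(x^2 + 2*x - 3) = (x - 4)*(x - 1)*(x + 1)*(x + 3)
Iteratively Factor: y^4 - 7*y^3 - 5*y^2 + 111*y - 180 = (y - 3)*(y^3 - 4*y^2 - 17*y + 60) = (y - 3)^2*(y^2 - y - 20) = (y - 3)^2*(y + 4)*(y - 5)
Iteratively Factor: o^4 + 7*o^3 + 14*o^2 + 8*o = (o + 1)*(o^3 + 6*o^2 + 8*o) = (o + 1)*(o + 4)*(o^2 + 2*o) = o*(o + 1)*(o + 4)*(o + 2)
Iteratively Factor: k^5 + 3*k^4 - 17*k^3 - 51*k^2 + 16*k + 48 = (k + 1)*(k^4 + 2*k^3 - 19*k^2 - 32*k + 48) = (k + 1)*(k + 4)*(k^3 - 2*k^2 - 11*k + 12) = (k - 4)*(k + 1)*(k + 4)*(k^2 + 2*k - 3) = (k - 4)*(k + 1)*(k + 3)*(k + 4)*(k - 1)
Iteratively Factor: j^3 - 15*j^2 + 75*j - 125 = (j - 5)*(j^2 - 10*j + 25) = (j - 5)^2*(j - 5)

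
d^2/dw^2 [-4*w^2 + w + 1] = -8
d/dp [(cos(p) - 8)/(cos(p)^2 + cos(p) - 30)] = (cos(p)^2 - 16*cos(p) + 22)*sin(p)/(cos(p)^2 + cos(p) - 30)^2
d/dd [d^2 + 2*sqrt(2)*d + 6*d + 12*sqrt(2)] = 2*d + 2*sqrt(2) + 6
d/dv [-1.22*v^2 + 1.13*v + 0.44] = 1.13 - 2.44*v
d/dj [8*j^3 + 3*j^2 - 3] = 6*j*(4*j + 1)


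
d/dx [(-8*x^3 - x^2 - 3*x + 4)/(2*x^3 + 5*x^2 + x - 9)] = (-38*x^4 - 4*x^3 + 206*x^2 - 22*x + 23)/(4*x^6 + 20*x^5 + 29*x^4 - 26*x^3 - 89*x^2 - 18*x + 81)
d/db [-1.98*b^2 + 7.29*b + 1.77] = 7.29 - 3.96*b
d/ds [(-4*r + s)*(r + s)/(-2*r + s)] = ((r + s)*(4*r - s) + (2*r - s)*(3*r - 2*s))/(2*r - s)^2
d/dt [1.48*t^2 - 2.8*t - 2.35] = 2.96*t - 2.8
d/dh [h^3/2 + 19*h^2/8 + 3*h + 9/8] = 3*h^2/2 + 19*h/4 + 3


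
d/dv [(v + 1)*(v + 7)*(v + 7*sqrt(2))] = 3*v^2 + 16*v + 14*sqrt(2)*v + 7 + 56*sqrt(2)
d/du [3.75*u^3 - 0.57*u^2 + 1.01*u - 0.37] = 11.25*u^2 - 1.14*u + 1.01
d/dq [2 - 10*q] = -10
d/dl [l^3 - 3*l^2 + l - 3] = 3*l^2 - 6*l + 1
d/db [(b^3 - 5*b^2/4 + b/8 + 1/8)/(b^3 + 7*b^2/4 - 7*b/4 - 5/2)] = 3*(32*b^4 - 40*b^3 - 63*b^2 + 62*b - 1)/(2*(16*b^6 + 56*b^5 - 7*b^4 - 178*b^3 - 91*b^2 + 140*b + 100))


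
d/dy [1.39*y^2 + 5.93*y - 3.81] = 2.78*y + 5.93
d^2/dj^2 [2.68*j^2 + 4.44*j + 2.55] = 5.36000000000000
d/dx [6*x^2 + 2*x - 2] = 12*x + 2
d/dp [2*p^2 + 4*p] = 4*p + 4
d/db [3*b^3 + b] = 9*b^2 + 1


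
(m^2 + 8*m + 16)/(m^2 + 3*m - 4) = (m + 4)/(m - 1)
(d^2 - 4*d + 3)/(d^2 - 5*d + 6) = (d - 1)/(d - 2)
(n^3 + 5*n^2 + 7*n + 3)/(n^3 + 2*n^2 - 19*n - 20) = (n^2 + 4*n + 3)/(n^2 + n - 20)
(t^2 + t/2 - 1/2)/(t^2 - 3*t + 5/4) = 2*(t + 1)/(2*t - 5)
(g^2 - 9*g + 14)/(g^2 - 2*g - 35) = (g - 2)/(g + 5)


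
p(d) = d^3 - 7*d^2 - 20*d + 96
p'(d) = 3*d^2 - 14*d - 20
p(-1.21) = 108.18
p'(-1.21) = 1.33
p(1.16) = 64.94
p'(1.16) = -32.20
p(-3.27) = 51.58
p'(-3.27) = 57.86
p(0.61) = 81.42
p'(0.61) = -27.42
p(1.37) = 58.03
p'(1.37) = -33.55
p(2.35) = 23.32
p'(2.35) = -36.33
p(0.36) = 87.94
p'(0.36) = -24.65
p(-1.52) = 106.72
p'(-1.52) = 8.21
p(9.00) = 78.00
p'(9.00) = 97.00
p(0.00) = 96.00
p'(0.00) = -20.00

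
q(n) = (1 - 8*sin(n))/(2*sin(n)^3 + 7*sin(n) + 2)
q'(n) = (1 - 8*sin(n))*(-6*sin(n)^2*cos(n) - 7*cos(n))/(2*sin(n)^3 + 7*sin(n) + 2)^2 - 8*cos(n)/(2*sin(n)^3 + 7*sin(n) + 2) = (32*sin(n)^3 - 6*sin(n)^2 - 23)*cos(n)/(2*sin(n)^3 + 7*sin(n) + 2)^2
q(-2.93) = 5.24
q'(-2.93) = 88.10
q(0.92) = -0.63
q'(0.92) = -0.09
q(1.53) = -0.64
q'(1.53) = 0.00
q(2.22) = -0.63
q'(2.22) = 0.09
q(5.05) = -1.36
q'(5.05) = -0.46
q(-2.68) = -3.53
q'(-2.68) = 14.44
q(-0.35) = -7.78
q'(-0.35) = -101.52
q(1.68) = -0.64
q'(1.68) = -0.00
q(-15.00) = -2.00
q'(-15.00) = 2.71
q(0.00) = 0.50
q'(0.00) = -5.75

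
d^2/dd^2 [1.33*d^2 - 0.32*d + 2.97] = 2.66000000000000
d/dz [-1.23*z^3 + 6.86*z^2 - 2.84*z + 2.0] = -3.69*z^2 + 13.72*z - 2.84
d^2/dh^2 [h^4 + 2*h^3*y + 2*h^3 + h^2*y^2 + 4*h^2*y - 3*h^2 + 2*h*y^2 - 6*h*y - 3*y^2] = 12*h^2 + 12*h*y + 12*h + 2*y^2 + 8*y - 6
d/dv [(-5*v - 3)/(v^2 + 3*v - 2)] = (5*v^2 + 6*v + 19)/(v^4 + 6*v^3 + 5*v^2 - 12*v + 4)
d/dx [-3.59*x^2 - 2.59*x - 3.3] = -7.18*x - 2.59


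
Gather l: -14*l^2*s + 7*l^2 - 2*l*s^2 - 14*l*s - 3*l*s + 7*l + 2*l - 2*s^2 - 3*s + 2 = l^2*(7 - 14*s) + l*(-2*s^2 - 17*s + 9) - 2*s^2 - 3*s + 2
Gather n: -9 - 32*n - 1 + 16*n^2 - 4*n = 16*n^2 - 36*n - 10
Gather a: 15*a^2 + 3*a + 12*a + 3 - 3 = 15*a^2 + 15*a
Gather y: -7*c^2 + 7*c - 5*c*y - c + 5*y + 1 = -7*c^2 + 6*c + y*(5 - 5*c) + 1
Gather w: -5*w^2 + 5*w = -5*w^2 + 5*w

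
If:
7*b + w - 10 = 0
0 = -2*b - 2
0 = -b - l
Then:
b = -1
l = 1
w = 17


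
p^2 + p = p*(p + 1)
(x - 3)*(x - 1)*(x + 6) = x^3 + 2*x^2 - 21*x + 18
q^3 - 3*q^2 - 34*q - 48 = (q - 8)*(q + 2)*(q + 3)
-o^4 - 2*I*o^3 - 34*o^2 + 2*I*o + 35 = (o - 5*I)*(o + 7*I)*(-I*o - I)*(-I*o + I)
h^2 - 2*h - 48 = (h - 8)*(h + 6)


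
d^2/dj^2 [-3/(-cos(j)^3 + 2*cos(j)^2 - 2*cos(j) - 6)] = 3*((11*cos(j) - 16*cos(2*j) + 9*cos(3*j))*(cos(j)^3 - 2*cos(j)^2 + 2*cos(j) + 6)/4 + 2*(3*cos(j)^2 - 4*cos(j) + 2)^2*sin(j)^2)/(cos(j)^3 - 2*cos(j)^2 + 2*cos(j) + 6)^3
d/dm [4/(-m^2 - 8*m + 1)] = 8*(m + 4)/(m^2 + 8*m - 1)^2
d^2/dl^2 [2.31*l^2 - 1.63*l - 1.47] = 4.62000000000000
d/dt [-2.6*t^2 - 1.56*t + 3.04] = -5.2*t - 1.56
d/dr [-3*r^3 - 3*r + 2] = -9*r^2 - 3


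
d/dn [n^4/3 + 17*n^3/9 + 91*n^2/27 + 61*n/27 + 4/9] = 4*n^3/3 + 17*n^2/3 + 182*n/27 + 61/27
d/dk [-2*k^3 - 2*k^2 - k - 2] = -6*k^2 - 4*k - 1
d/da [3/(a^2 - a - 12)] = 3*(1 - 2*a)/(-a^2 + a + 12)^2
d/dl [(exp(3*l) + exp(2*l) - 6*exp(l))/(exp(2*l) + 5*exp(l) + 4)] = (exp(4*l) + 10*exp(3*l) + 23*exp(2*l) + 8*exp(l) - 24)*exp(l)/(exp(4*l) + 10*exp(3*l) + 33*exp(2*l) + 40*exp(l) + 16)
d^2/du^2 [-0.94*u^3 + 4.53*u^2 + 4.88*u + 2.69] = 9.06 - 5.64*u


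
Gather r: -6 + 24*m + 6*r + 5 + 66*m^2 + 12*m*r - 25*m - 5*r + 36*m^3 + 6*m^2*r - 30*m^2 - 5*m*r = 36*m^3 + 36*m^2 - m + r*(6*m^2 + 7*m + 1) - 1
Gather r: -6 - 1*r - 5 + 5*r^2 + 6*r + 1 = 5*r^2 + 5*r - 10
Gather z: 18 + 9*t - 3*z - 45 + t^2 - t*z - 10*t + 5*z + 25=t^2 - t + z*(2 - t) - 2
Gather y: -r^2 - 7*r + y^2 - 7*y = -r^2 - 7*r + y^2 - 7*y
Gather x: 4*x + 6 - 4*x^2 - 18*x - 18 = -4*x^2 - 14*x - 12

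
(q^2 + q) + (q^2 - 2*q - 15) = 2*q^2 - q - 15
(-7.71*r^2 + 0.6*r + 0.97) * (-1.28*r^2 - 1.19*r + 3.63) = 9.8688*r^4 + 8.4069*r^3 - 29.9429*r^2 + 1.0237*r + 3.5211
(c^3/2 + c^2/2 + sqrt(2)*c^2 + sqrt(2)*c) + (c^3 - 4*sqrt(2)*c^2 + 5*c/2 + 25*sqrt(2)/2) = 3*c^3/2 - 3*sqrt(2)*c^2 + c^2/2 + sqrt(2)*c + 5*c/2 + 25*sqrt(2)/2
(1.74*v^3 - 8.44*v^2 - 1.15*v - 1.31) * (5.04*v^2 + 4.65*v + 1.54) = 8.7696*v^5 - 34.4466*v^4 - 42.3624*v^3 - 24.9475*v^2 - 7.8625*v - 2.0174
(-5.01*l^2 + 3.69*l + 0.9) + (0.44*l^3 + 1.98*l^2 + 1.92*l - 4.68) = 0.44*l^3 - 3.03*l^2 + 5.61*l - 3.78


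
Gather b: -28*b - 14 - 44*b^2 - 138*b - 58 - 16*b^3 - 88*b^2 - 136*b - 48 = -16*b^3 - 132*b^2 - 302*b - 120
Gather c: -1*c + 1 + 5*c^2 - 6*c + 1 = 5*c^2 - 7*c + 2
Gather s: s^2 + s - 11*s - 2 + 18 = s^2 - 10*s + 16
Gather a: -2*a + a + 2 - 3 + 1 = -a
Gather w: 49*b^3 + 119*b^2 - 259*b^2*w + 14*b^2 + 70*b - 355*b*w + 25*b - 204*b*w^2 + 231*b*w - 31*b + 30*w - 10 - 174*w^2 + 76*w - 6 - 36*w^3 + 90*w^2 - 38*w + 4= 49*b^3 + 133*b^2 + 64*b - 36*w^3 + w^2*(-204*b - 84) + w*(-259*b^2 - 124*b + 68) - 12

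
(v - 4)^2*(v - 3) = v^3 - 11*v^2 + 40*v - 48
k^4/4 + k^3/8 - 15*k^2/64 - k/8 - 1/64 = (k/4 + 1/4)*(k - 1)*(k + 1/4)^2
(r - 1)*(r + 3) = r^2 + 2*r - 3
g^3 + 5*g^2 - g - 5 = (g - 1)*(g + 1)*(g + 5)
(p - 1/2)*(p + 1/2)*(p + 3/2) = p^3 + 3*p^2/2 - p/4 - 3/8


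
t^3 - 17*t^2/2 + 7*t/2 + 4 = (t - 8)*(t - 1)*(t + 1/2)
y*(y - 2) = y^2 - 2*y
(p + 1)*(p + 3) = p^2 + 4*p + 3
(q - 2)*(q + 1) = q^2 - q - 2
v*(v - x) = v^2 - v*x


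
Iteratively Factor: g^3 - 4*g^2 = (g - 4)*(g^2) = g*(g - 4)*(g)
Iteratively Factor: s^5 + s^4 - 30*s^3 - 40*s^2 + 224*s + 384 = (s + 4)*(s^4 - 3*s^3 - 18*s^2 + 32*s + 96) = (s + 3)*(s + 4)*(s^3 - 6*s^2 + 32) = (s - 4)*(s + 3)*(s + 4)*(s^2 - 2*s - 8) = (s - 4)*(s + 2)*(s + 3)*(s + 4)*(s - 4)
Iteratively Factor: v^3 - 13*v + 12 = (v - 3)*(v^2 + 3*v - 4) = (v - 3)*(v + 4)*(v - 1)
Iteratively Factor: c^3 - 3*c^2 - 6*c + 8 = (c - 4)*(c^2 + c - 2) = (c - 4)*(c + 2)*(c - 1)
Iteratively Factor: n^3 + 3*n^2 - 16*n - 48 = (n - 4)*(n^2 + 7*n + 12) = (n - 4)*(n + 3)*(n + 4)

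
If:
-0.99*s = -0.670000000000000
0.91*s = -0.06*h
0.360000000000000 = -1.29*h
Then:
No Solution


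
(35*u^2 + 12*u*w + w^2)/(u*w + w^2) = (35*u^2 + 12*u*w + w^2)/(w*(u + w))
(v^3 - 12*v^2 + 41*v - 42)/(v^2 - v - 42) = (v^2 - 5*v + 6)/(v + 6)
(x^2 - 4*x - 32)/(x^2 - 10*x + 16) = (x + 4)/(x - 2)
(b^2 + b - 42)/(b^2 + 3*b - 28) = (b - 6)/(b - 4)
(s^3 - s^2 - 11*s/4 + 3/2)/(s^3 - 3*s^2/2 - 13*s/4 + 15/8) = 2*(s - 2)/(2*s - 5)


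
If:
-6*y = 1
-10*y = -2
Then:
No Solution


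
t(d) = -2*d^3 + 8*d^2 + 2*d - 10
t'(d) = -6*d^2 + 16*d + 2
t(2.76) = 14.41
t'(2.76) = 0.45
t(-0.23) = -10.01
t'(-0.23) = -2.00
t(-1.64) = 17.06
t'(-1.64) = -40.38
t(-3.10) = 120.26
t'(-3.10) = -105.26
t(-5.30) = 501.87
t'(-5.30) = -251.34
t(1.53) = 4.62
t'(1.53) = 12.43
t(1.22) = 0.72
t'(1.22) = 12.59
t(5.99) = -140.82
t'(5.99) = -117.44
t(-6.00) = 698.00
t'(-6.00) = -310.00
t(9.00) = -802.00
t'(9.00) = -340.00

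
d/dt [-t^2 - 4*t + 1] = -2*t - 4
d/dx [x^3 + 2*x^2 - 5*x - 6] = 3*x^2 + 4*x - 5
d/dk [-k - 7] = -1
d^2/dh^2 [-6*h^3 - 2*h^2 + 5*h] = -36*h - 4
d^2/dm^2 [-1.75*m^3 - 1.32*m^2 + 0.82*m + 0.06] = -10.5*m - 2.64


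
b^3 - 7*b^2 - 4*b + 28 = (b - 7)*(b - 2)*(b + 2)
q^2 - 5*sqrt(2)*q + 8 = (q - 4*sqrt(2))*(q - sqrt(2))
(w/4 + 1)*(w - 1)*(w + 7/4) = w^3/4 + 19*w^2/16 + 5*w/16 - 7/4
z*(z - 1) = z^2 - z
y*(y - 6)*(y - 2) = y^3 - 8*y^2 + 12*y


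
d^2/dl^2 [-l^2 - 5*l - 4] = -2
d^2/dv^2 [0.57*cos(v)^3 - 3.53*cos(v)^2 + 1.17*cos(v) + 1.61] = -1.5975*cos(v) + 7.06*cos(2*v) - 1.2825*cos(3*v)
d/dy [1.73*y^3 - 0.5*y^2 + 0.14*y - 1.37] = 5.19*y^2 - 1.0*y + 0.14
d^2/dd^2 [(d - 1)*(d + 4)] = 2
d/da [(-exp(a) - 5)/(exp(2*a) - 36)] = (2*(exp(a) + 5)*exp(a) - exp(2*a) + 36)*exp(a)/(exp(2*a) - 36)^2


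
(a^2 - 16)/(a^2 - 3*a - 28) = (a - 4)/(a - 7)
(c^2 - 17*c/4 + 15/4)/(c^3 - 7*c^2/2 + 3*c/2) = (4*c - 5)/(2*c*(2*c - 1))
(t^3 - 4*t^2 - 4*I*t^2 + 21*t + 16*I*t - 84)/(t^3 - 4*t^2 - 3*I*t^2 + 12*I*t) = (t^2 - 4*I*t + 21)/(t*(t - 3*I))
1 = 1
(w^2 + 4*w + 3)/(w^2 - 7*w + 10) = (w^2 + 4*w + 3)/(w^2 - 7*w + 10)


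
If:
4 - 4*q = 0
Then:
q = 1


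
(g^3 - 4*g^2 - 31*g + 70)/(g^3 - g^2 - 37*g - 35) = (g - 2)/(g + 1)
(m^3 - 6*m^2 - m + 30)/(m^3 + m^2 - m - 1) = (m^3 - 6*m^2 - m + 30)/(m^3 + m^2 - m - 1)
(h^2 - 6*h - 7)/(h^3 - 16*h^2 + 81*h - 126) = (h + 1)/(h^2 - 9*h + 18)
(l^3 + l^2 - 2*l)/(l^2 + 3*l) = (l^2 + l - 2)/(l + 3)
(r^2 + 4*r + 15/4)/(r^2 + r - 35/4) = (4*r^2 + 16*r + 15)/(4*r^2 + 4*r - 35)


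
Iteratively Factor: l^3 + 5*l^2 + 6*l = (l + 2)*(l^2 + 3*l) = l*(l + 2)*(l + 3)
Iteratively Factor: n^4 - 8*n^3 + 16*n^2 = (n)*(n^3 - 8*n^2 + 16*n) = n*(n - 4)*(n^2 - 4*n) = n*(n - 4)^2*(n)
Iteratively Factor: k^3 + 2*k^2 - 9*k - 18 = (k - 3)*(k^2 + 5*k + 6) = (k - 3)*(k + 2)*(k + 3)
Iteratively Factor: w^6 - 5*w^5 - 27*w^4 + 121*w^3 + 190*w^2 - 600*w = (w - 5)*(w^5 - 27*w^3 - 14*w^2 + 120*w) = (w - 5)*(w + 3)*(w^4 - 3*w^3 - 18*w^2 + 40*w) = (w - 5)*(w - 2)*(w + 3)*(w^3 - w^2 - 20*w) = (w - 5)^2*(w - 2)*(w + 3)*(w^2 + 4*w) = (w - 5)^2*(w - 2)*(w + 3)*(w + 4)*(w)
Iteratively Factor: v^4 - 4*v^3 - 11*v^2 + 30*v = (v - 5)*(v^3 + v^2 - 6*v) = (v - 5)*(v + 3)*(v^2 - 2*v) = v*(v - 5)*(v + 3)*(v - 2)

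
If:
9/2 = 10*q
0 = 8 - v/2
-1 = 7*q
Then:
No Solution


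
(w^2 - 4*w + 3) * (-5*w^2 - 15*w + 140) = -5*w^4 + 5*w^3 + 185*w^2 - 605*w + 420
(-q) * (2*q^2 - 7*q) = -2*q^3 + 7*q^2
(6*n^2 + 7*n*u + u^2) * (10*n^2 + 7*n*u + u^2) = 60*n^4 + 112*n^3*u + 65*n^2*u^2 + 14*n*u^3 + u^4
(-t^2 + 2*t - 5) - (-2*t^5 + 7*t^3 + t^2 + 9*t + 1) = 2*t^5 - 7*t^3 - 2*t^2 - 7*t - 6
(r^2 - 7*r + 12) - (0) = r^2 - 7*r + 12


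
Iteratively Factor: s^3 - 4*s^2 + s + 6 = (s + 1)*(s^2 - 5*s + 6) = (s - 2)*(s + 1)*(s - 3)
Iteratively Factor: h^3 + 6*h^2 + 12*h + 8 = (h + 2)*(h^2 + 4*h + 4) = (h + 2)^2*(h + 2)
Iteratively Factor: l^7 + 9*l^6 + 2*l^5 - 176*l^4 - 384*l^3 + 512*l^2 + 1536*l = (l - 4)*(l^6 + 13*l^5 + 54*l^4 + 40*l^3 - 224*l^2 - 384*l) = (l - 4)*(l - 2)*(l^5 + 15*l^4 + 84*l^3 + 208*l^2 + 192*l) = (l - 4)*(l - 2)*(l + 4)*(l^4 + 11*l^3 + 40*l^2 + 48*l) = l*(l - 4)*(l - 2)*(l + 4)*(l^3 + 11*l^2 + 40*l + 48) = l*(l - 4)*(l - 2)*(l + 3)*(l + 4)*(l^2 + 8*l + 16) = l*(l - 4)*(l - 2)*(l + 3)*(l + 4)^2*(l + 4)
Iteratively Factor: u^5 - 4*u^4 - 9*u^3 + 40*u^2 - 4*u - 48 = (u - 4)*(u^4 - 9*u^2 + 4*u + 12) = (u - 4)*(u - 2)*(u^3 + 2*u^2 - 5*u - 6) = (u - 4)*(u - 2)*(u + 1)*(u^2 + u - 6) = (u - 4)*(u - 2)^2*(u + 1)*(u + 3)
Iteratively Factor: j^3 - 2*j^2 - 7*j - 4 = (j + 1)*(j^2 - 3*j - 4) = (j - 4)*(j + 1)*(j + 1)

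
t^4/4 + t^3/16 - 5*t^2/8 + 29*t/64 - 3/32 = (t/4 + 1/2)*(t - 3/4)*(t - 1/2)^2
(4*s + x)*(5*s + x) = 20*s^2 + 9*s*x + x^2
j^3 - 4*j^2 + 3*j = j*(j - 3)*(j - 1)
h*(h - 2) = h^2 - 2*h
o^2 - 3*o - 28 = (o - 7)*(o + 4)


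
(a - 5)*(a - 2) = a^2 - 7*a + 10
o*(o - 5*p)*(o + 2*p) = o^3 - 3*o^2*p - 10*o*p^2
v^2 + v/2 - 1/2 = (v - 1/2)*(v + 1)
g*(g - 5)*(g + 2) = g^3 - 3*g^2 - 10*g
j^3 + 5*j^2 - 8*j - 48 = (j - 3)*(j + 4)^2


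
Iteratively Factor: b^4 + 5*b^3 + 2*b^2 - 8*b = (b + 2)*(b^3 + 3*b^2 - 4*b) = b*(b + 2)*(b^2 + 3*b - 4) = b*(b + 2)*(b + 4)*(b - 1)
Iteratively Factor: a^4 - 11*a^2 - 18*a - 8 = (a + 1)*(a^3 - a^2 - 10*a - 8) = (a + 1)^2*(a^2 - 2*a - 8) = (a + 1)^2*(a + 2)*(a - 4)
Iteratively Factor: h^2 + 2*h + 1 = (h + 1)*(h + 1)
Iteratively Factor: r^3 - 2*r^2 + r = (r - 1)*(r^2 - r) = (r - 1)^2*(r)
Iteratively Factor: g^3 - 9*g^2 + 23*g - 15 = (g - 5)*(g^2 - 4*g + 3) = (g - 5)*(g - 1)*(g - 3)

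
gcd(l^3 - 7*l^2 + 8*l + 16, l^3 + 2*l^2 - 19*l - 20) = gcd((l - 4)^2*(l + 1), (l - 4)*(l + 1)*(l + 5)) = l^2 - 3*l - 4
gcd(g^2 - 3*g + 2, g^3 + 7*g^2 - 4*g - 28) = g - 2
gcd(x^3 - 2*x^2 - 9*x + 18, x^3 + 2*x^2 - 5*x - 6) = x^2 + x - 6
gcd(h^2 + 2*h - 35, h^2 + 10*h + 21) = h + 7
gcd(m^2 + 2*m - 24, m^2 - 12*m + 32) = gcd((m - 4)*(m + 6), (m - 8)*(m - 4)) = m - 4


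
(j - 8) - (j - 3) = -5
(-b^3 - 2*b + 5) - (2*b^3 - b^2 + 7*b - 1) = -3*b^3 + b^2 - 9*b + 6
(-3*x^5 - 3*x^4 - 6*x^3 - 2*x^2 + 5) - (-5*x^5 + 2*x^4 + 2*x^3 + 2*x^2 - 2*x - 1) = 2*x^5 - 5*x^4 - 8*x^3 - 4*x^2 + 2*x + 6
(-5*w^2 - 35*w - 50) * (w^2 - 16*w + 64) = -5*w^4 + 45*w^3 + 190*w^2 - 1440*w - 3200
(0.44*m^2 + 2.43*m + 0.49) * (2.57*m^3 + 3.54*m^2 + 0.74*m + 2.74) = 1.1308*m^5 + 7.8027*m^4 + 10.1871*m^3 + 4.7384*m^2 + 7.0208*m + 1.3426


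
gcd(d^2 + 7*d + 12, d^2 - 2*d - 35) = 1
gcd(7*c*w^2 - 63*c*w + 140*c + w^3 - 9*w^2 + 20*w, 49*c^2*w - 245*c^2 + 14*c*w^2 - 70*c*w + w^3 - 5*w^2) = 7*c*w - 35*c + w^2 - 5*w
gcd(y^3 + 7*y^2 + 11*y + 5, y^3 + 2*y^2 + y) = y^2 + 2*y + 1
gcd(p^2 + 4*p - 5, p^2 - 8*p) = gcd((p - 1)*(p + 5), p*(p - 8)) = 1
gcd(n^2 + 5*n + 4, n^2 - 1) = n + 1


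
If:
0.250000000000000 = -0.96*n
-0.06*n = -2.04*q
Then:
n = -0.26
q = -0.01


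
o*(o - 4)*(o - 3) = o^3 - 7*o^2 + 12*o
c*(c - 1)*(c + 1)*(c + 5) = c^4 + 5*c^3 - c^2 - 5*c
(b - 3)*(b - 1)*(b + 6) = b^3 + 2*b^2 - 21*b + 18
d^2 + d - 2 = (d - 1)*(d + 2)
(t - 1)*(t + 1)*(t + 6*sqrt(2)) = t^3 + 6*sqrt(2)*t^2 - t - 6*sqrt(2)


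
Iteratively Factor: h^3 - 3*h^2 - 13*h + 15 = (h + 3)*(h^2 - 6*h + 5) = (h - 5)*(h + 3)*(h - 1)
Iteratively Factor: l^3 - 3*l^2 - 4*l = (l + 1)*(l^2 - 4*l) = l*(l + 1)*(l - 4)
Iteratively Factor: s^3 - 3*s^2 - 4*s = (s + 1)*(s^2 - 4*s) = (s - 4)*(s + 1)*(s)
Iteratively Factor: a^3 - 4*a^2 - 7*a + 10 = (a - 5)*(a^2 + a - 2) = (a - 5)*(a - 1)*(a + 2)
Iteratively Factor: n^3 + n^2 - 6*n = (n - 2)*(n^2 + 3*n) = n*(n - 2)*(n + 3)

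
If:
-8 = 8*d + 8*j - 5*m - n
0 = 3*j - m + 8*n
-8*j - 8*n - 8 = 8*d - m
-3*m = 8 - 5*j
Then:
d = -329/124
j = 82/31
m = 54/31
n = -24/31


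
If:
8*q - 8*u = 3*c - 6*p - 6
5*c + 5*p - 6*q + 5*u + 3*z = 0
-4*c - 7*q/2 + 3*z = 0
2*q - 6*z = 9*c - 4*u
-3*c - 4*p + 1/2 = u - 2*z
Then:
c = 555/3436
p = -2085/6872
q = -3087/3436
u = -375/859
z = -5723/6872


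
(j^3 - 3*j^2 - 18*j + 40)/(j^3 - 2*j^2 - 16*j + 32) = (j - 5)/(j - 4)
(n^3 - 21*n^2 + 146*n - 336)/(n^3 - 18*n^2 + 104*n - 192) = (n - 7)/(n - 4)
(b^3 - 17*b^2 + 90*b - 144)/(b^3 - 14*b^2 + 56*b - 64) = (b^2 - 9*b + 18)/(b^2 - 6*b + 8)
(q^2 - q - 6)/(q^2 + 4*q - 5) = (q^2 - q - 6)/(q^2 + 4*q - 5)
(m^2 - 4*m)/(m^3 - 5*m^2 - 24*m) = (4 - m)/(-m^2 + 5*m + 24)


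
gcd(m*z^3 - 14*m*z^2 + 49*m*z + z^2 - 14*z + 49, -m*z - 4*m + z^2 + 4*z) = 1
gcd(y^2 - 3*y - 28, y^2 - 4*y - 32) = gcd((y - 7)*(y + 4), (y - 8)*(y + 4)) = y + 4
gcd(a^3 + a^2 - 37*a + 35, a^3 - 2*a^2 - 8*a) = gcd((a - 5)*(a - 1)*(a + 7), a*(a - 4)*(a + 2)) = 1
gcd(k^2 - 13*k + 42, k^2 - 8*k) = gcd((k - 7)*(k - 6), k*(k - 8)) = 1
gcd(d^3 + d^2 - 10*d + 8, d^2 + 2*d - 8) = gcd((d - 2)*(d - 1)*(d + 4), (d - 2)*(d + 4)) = d^2 + 2*d - 8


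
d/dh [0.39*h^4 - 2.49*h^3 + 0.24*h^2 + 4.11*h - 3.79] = 1.56*h^3 - 7.47*h^2 + 0.48*h + 4.11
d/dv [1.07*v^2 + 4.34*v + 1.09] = 2.14*v + 4.34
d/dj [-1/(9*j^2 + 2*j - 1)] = 2*(9*j + 1)/(9*j^2 + 2*j - 1)^2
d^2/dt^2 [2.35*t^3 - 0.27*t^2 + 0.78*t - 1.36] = 14.1*t - 0.54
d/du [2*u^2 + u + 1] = 4*u + 1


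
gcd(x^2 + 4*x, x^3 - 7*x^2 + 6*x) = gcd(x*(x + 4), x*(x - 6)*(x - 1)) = x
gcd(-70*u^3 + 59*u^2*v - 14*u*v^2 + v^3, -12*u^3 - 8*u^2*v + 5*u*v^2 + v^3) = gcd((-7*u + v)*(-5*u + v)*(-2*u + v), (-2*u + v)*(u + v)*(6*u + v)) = 2*u - v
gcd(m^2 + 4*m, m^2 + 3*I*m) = m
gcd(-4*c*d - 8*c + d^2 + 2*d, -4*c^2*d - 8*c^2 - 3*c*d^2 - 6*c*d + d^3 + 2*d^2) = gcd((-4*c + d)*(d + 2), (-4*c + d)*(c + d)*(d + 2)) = 4*c*d + 8*c - d^2 - 2*d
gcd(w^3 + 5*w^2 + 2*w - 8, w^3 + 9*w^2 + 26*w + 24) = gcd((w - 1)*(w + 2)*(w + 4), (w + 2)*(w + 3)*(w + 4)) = w^2 + 6*w + 8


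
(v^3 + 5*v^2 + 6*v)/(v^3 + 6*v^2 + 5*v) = (v^2 + 5*v + 6)/(v^2 + 6*v + 5)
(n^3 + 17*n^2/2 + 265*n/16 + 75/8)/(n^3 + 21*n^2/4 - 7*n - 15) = (n + 5/4)/(n - 2)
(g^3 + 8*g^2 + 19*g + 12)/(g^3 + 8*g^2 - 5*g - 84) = (g^2 + 4*g + 3)/(g^2 + 4*g - 21)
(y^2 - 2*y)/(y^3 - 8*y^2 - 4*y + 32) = y/(y^2 - 6*y - 16)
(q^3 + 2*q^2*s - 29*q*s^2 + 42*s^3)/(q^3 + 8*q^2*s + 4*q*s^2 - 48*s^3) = (q^2 + 4*q*s - 21*s^2)/(q^2 + 10*q*s + 24*s^2)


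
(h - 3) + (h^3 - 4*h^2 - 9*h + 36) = h^3 - 4*h^2 - 8*h + 33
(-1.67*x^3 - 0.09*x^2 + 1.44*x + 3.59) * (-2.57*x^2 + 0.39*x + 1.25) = 4.2919*x^5 - 0.42*x^4 - 5.8234*x^3 - 8.7772*x^2 + 3.2001*x + 4.4875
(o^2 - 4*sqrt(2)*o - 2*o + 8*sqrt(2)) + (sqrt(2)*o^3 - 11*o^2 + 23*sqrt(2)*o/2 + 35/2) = sqrt(2)*o^3 - 10*o^2 - 2*o + 15*sqrt(2)*o/2 + 8*sqrt(2) + 35/2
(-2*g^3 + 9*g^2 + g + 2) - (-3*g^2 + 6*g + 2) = -2*g^3 + 12*g^2 - 5*g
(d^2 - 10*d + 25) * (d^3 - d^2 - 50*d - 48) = d^5 - 11*d^4 - 15*d^3 + 427*d^2 - 770*d - 1200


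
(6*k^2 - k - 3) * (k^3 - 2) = 6*k^5 - k^4 - 3*k^3 - 12*k^2 + 2*k + 6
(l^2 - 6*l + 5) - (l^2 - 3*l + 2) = 3 - 3*l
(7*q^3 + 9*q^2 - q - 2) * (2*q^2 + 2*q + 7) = 14*q^5 + 32*q^4 + 65*q^3 + 57*q^2 - 11*q - 14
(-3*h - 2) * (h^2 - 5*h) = -3*h^3 + 13*h^2 + 10*h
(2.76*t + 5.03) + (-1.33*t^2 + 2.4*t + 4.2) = -1.33*t^2 + 5.16*t + 9.23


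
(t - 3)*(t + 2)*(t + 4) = t^3 + 3*t^2 - 10*t - 24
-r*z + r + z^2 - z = (-r + z)*(z - 1)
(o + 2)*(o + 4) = o^2 + 6*o + 8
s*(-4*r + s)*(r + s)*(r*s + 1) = -4*r^3*s^2 - 3*r^2*s^3 - 4*r^2*s + r*s^4 - 3*r*s^2 + s^3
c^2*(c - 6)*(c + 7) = c^4 + c^3 - 42*c^2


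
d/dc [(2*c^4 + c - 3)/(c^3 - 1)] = (-3*c^2*(2*c^4 + c - 3) + (c^3 - 1)*(8*c^3 + 1))/(c^3 - 1)^2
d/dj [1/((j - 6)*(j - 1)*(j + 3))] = (-(j - 6)*(j - 1) - (j - 6)*(j + 3) - (j - 1)*(j + 3))/((j - 6)^2*(j - 1)^2*(j + 3)^2)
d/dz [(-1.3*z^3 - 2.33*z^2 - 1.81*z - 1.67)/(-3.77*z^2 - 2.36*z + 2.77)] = (4.901*z^4 + 6.136*z^3 - 12.1279*z^2 - 25.5*z - 8.9549)/(14.2129*z^4 + 17.7944*z^3 - 15.3162*z^2 - 13.0744*z + 7.6729)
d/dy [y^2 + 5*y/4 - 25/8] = 2*y + 5/4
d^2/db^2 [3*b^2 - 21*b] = 6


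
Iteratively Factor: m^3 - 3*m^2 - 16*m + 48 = (m + 4)*(m^2 - 7*m + 12) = (m - 4)*(m + 4)*(m - 3)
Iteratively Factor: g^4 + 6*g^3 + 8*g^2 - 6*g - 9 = (g + 1)*(g^3 + 5*g^2 + 3*g - 9) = (g + 1)*(g + 3)*(g^2 + 2*g - 3) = (g + 1)*(g + 3)^2*(g - 1)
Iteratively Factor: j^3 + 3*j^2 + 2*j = (j + 1)*(j^2 + 2*j) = j*(j + 1)*(j + 2)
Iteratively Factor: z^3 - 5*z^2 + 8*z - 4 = (z - 2)*(z^2 - 3*z + 2) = (z - 2)^2*(z - 1)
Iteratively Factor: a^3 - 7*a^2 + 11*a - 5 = (a - 5)*(a^2 - 2*a + 1) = (a - 5)*(a - 1)*(a - 1)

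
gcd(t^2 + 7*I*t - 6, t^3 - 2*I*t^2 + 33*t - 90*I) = t + 6*I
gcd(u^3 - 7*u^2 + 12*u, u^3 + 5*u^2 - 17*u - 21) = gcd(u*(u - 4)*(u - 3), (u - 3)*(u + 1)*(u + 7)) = u - 3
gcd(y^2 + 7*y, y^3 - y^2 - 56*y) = y^2 + 7*y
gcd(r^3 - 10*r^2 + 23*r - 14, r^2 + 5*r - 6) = r - 1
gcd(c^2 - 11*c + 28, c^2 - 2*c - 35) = c - 7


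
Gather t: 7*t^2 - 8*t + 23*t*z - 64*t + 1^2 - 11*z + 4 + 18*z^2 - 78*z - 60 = 7*t^2 + t*(23*z - 72) + 18*z^2 - 89*z - 55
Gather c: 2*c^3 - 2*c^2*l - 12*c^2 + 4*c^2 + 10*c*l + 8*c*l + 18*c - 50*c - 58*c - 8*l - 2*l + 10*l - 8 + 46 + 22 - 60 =2*c^3 + c^2*(-2*l - 8) + c*(18*l - 90)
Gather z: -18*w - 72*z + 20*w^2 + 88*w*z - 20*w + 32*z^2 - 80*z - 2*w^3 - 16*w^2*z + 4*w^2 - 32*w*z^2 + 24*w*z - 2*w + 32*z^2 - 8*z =-2*w^3 + 24*w^2 - 40*w + z^2*(64 - 32*w) + z*(-16*w^2 + 112*w - 160)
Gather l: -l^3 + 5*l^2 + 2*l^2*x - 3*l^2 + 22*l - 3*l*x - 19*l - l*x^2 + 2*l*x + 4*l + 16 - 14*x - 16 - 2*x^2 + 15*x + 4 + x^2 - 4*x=-l^3 + l^2*(2*x + 2) + l*(-x^2 - x + 7) - x^2 - 3*x + 4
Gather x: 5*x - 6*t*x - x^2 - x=-x^2 + x*(4 - 6*t)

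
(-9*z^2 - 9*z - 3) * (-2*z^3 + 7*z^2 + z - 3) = 18*z^5 - 45*z^4 - 66*z^3 - 3*z^2 + 24*z + 9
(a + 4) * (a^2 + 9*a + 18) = a^3 + 13*a^2 + 54*a + 72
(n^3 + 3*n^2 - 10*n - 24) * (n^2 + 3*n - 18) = n^5 + 6*n^4 - 19*n^3 - 108*n^2 + 108*n + 432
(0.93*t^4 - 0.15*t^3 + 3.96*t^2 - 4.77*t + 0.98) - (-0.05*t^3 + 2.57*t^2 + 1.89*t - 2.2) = 0.93*t^4 - 0.1*t^3 + 1.39*t^2 - 6.66*t + 3.18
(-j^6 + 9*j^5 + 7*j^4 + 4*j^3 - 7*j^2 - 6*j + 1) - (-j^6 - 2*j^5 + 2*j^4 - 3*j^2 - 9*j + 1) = 11*j^5 + 5*j^4 + 4*j^3 - 4*j^2 + 3*j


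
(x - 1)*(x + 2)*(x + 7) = x^3 + 8*x^2 + 5*x - 14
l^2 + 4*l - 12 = (l - 2)*(l + 6)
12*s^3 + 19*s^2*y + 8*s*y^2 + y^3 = (s + y)*(3*s + y)*(4*s + y)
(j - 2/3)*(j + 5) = j^2 + 13*j/3 - 10/3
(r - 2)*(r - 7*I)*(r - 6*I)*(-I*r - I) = -I*r^4 - 13*r^3 + I*r^3 + 13*r^2 + 44*I*r^2 + 26*r - 42*I*r - 84*I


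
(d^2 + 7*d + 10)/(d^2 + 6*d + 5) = (d + 2)/(d + 1)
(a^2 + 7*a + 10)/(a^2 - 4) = (a + 5)/(a - 2)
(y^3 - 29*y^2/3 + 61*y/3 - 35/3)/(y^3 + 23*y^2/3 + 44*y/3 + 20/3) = (3*y^3 - 29*y^2 + 61*y - 35)/(3*y^3 + 23*y^2 + 44*y + 20)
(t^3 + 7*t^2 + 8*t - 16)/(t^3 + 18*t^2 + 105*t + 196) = (t^2 + 3*t - 4)/(t^2 + 14*t + 49)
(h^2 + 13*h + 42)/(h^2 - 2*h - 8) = (h^2 + 13*h + 42)/(h^2 - 2*h - 8)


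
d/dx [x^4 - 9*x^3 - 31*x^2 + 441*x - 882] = 4*x^3 - 27*x^2 - 62*x + 441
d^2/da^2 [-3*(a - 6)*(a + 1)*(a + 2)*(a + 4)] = -36*a^2 - 18*a + 168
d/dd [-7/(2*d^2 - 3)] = 28*d/(2*d^2 - 3)^2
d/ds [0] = 0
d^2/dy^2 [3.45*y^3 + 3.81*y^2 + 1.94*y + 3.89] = 20.7*y + 7.62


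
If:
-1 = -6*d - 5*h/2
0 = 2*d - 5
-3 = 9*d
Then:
No Solution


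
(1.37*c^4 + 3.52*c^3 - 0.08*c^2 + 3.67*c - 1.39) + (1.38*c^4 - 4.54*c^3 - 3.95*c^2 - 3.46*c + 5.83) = 2.75*c^4 - 1.02*c^3 - 4.03*c^2 + 0.21*c + 4.44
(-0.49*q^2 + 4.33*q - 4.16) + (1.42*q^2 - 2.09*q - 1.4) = 0.93*q^2 + 2.24*q - 5.56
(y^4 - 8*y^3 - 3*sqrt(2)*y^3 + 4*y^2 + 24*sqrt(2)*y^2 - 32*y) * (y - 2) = y^5 - 10*y^4 - 3*sqrt(2)*y^4 + 20*y^3 + 30*sqrt(2)*y^3 - 48*sqrt(2)*y^2 - 40*y^2 + 64*y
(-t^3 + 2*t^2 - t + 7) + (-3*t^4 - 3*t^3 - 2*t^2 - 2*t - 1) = -3*t^4 - 4*t^3 - 3*t + 6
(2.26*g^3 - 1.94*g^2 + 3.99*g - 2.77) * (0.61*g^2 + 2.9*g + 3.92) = 1.3786*g^5 + 5.3706*g^4 + 5.6671*g^3 + 2.2765*g^2 + 7.6078*g - 10.8584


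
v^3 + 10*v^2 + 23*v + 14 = (v + 1)*(v + 2)*(v + 7)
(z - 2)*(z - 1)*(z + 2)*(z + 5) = z^4 + 4*z^3 - 9*z^2 - 16*z + 20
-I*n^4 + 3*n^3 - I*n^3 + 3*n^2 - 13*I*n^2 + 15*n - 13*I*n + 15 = (n - 3*I)*(n + I)*(n + 5*I)*(-I*n - I)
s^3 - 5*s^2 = s^2*(s - 5)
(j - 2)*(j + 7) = j^2 + 5*j - 14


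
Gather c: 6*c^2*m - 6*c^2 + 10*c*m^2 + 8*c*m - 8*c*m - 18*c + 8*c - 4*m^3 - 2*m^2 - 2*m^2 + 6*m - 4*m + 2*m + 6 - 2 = c^2*(6*m - 6) + c*(10*m^2 - 10) - 4*m^3 - 4*m^2 + 4*m + 4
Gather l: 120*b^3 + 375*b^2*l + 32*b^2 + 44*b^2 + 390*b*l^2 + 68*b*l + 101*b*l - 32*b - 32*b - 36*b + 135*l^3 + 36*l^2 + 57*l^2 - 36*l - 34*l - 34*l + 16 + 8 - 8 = 120*b^3 + 76*b^2 - 100*b + 135*l^3 + l^2*(390*b + 93) + l*(375*b^2 + 169*b - 104) + 16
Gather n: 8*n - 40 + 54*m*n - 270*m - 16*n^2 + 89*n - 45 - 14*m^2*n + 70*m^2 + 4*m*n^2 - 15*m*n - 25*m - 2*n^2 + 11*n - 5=70*m^2 - 295*m + n^2*(4*m - 18) + n*(-14*m^2 + 39*m + 108) - 90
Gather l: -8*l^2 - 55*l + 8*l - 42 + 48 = -8*l^2 - 47*l + 6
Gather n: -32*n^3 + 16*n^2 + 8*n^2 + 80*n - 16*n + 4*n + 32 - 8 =-32*n^3 + 24*n^2 + 68*n + 24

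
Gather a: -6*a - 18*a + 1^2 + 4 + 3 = 8 - 24*a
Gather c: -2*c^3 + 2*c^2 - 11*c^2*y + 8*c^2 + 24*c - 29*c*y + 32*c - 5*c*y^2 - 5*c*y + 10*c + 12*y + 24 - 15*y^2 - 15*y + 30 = -2*c^3 + c^2*(10 - 11*y) + c*(-5*y^2 - 34*y + 66) - 15*y^2 - 3*y + 54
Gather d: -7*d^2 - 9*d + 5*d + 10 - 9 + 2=-7*d^2 - 4*d + 3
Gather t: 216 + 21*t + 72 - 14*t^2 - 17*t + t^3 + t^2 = t^3 - 13*t^2 + 4*t + 288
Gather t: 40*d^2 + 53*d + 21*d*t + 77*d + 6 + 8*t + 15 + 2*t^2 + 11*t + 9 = 40*d^2 + 130*d + 2*t^2 + t*(21*d + 19) + 30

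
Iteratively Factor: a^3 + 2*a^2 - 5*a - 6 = (a + 3)*(a^2 - a - 2) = (a + 1)*(a + 3)*(a - 2)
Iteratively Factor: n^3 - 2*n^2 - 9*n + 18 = (n - 3)*(n^2 + n - 6) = (n - 3)*(n - 2)*(n + 3)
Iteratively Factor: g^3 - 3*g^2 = (g)*(g^2 - 3*g) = g*(g - 3)*(g)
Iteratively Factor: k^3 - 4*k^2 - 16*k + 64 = (k - 4)*(k^2 - 16) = (k - 4)^2*(k + 4)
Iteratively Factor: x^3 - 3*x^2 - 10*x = (x - 5)*(x^2 + 2*x) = (x - 5)*(x + 2)*(x)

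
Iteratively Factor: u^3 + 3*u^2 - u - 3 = (u + 3)*(u^2 - 1) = (u - 1)*(u + 3)*(u + 1)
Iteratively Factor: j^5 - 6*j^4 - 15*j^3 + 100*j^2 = (j + 4)*(j^4 - 10*j^3 + 25*j^2) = j*(j + 4)*(j^3 - 10*j^2 + 25*j) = j*(j - 5)*(j + 4)*(j^2 - 5*j) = j^2*(j - 5)*(j + 4)*(j - 5)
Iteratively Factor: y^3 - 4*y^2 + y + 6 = (y - 3)*(y^2 - y - 2) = (y - 3)*(y + 1)*(y - 2)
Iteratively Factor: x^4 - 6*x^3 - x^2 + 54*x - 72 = (x - 3)*(x^3 - 3*x^2 - 10*x + 24) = (x - 3)*(x + 3)*(x^2 - 6*x + 8) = (x - 4)*(x - 3)*(x + 3)*(x - 2)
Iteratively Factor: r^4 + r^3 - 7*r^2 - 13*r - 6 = (r + 2)*(r^3 - r^2 - 5*r - 3) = (r - 3)*(r + 2)*(r^2 + 2*r + 1) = (r - 3)*(r + 1)*(r + 2)*(r + 1)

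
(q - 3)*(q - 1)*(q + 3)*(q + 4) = q^4 + 3*q^3 - 13*q^2 - 27*q + 36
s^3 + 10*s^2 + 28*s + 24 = (s + 2)^2*(s + 6)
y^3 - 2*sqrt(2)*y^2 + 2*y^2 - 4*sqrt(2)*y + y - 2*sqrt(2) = (y + 1)^2*(y - 2*sqrt(2))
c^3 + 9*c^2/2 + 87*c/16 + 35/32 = (c + 1/4)*(c + 7/4)*(c + 5/2)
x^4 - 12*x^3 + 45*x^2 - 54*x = x*(x - 6)*(x - 3)^2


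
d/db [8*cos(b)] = -8*sin(b)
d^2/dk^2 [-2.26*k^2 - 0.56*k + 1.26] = -4.52000000000000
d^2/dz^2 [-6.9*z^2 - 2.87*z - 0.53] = -13.8000000000000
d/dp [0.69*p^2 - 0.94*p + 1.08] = 1.38*p - 0.94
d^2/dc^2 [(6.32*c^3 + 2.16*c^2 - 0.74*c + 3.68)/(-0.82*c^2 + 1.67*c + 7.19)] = (-1.4210854715202e-14*c^4 - 114.695264*c^3 - 546.572976*c^2 - 1903.902408*c - 305.017348)/(0.551368*c^6 - 3.368724*c^5 - 7.642974*c^4 + 54.418453*c^3 + 67.015833*c^2 - 258.997461*c - 371.694959)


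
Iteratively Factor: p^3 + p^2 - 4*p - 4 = (p - 2)*(p^2 + 3*p + 2) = (p - 2)*(p + 1)*(p + 2)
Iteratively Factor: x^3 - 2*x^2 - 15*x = (x)*(x^2 - 2*x - 15) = x*(x + 3)*(x - 5)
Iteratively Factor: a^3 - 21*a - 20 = (a + 1)*(a^2 - a - 20) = (a + 1)*(a + 4)*(a - 5)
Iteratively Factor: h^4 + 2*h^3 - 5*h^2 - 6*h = (h)*(h^3 + 2*h^2 - 5*h - 6) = h*(h - 2)*(h^2 + 4*h + 3) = h*(h - 2)*(h + 3)*(h + 1)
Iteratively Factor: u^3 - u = (u + 1)*(u^2 - u) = u*(u + 1)*(u - 1)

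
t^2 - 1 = (t - 1)*(t + 1)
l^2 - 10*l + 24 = (l - 6)*(l - 4)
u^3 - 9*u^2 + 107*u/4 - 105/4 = (u - 7/2)*(u - 3)*(u - 5/2)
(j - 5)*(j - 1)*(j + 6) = j^3 - 31*j + 30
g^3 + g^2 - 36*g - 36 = (g - 6)*(g + 1)*(g + 6)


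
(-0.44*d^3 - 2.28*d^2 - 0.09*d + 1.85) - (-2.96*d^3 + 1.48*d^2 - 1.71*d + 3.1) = 2.52*d^3 - 3.76*d^2 + 1.62*d - 1.25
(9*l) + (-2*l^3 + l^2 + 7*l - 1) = -2*l^3 + l^2 + 16*l - 1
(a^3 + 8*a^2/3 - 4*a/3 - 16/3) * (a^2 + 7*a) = a^5 + 29*a^4/3 + 52*a^3/3 - 44*a^2/3 - 112*a/3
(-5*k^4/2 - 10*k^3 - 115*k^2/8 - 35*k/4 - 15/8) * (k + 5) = -5*k^5/2 - 45*k^4/2 - 515*k^3/8 - 645*k^2/8 - 365*k/8 - 75/8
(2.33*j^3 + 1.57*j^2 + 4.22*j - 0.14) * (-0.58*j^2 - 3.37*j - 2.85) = -1.3514*j^5 - 8.7627*j^4 - 14.379*j^3 - 18.6147*j^2 - 11.5552*j + 0.399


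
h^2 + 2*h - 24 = (h - 4)*(h + 6)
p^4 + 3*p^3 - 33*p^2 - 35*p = p*(p - 5)*(p + 1)*(p + 7)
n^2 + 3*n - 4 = (n - 1)*(n + 4)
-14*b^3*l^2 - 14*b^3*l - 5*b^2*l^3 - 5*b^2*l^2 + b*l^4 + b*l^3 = l*(-7*b + l)*(2*b + l)*(b*l + b)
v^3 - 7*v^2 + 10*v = v*(v - 5)*(v - 2)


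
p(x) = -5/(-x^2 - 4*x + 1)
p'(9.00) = -0.00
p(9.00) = 0.04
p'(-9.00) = 0.04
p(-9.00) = 0.11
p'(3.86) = -0.07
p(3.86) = 0.17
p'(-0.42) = -2.52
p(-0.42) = -2.00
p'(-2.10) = 0.04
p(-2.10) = -1.00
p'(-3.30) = 1.19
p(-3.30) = -1.51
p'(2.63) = -0.17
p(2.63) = 0.30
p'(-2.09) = 0.04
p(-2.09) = -1.00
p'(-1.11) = -0.50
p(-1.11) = -1.19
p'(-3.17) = 0.89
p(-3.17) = -1.38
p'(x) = -5*(2*x + 4)/(-x^2 - 4*x + 1)^2 = 10*(-x - 2)/(x^2 + 4*x - 1)^2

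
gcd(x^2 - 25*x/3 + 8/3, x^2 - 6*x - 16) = x - 8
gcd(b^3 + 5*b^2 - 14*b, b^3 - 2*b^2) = b^2 - 2*b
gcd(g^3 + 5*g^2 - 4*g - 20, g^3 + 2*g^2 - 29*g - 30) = 1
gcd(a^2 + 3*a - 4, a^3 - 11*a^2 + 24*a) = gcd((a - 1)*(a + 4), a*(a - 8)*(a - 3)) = 1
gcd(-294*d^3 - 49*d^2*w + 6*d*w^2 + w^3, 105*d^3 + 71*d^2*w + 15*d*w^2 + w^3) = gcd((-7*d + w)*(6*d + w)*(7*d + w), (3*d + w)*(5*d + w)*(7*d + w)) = 7*d + w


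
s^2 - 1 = (s - 1)*(s + 1)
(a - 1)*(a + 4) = a^2 + 3*a - 4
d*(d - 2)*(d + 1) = d^3 - d^2 - 2*d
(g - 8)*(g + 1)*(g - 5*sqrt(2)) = g^3 - 5*sqrt(2)*g^2 - 7*g^2 - 8*g + 35*sqrt(2)*g + 40*sqrt(2)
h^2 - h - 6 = (h - 3)*(h + 2)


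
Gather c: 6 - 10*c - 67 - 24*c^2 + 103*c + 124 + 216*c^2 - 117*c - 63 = 192*c^2 - 24*c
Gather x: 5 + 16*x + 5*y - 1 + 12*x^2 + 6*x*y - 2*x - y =12*x^2 + x*(6*y + 14) + 4*y + 4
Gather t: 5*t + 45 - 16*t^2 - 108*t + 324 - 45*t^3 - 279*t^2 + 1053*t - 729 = -45*t^3 - 295*t^2 + 950*t - 360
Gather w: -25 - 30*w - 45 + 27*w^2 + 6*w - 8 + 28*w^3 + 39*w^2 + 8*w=28*w^3 + 66*w^2 - 16*w - 78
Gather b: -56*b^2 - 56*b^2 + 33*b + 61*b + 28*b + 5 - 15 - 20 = -112*b^2 + 122*b - 30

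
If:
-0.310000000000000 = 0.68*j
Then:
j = -0.46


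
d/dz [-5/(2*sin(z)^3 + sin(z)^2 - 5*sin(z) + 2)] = 5*(6*sin(z)^2 + 2*sin(z) - 5)*cos(z)/(2*sin(z)^3 + sin(z)^2 - 5*sin(z) + 2)^2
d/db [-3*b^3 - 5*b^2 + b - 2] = -9*b^2 - 10*b + 1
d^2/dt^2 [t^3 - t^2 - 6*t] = 6*t - 2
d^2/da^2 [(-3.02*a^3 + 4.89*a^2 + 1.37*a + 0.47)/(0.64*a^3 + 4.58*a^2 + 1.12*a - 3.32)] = (21.710336*a^6 + 16.3553280000001*a^5 - 71.6290559999999*a^4 + 73.4318479999998*a^3 + 609.616248*a^2 - 54.278448*a + 133.459888)/(0.262144*a^9 + 5.627904*a^8 + 41.650944*a^7 + 111.68996*a^6 + 14.499648*a^5 - 205.968144*a^4 - 79.613696*a^3 + 138.953952*a^2 + 37.035264*a - 36.594368)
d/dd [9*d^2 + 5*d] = 18*d + 5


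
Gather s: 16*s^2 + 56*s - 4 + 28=16*s^2 + 56*s + 24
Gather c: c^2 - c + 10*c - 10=c^2 + 9*c - 10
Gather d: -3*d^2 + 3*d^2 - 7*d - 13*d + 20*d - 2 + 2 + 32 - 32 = 0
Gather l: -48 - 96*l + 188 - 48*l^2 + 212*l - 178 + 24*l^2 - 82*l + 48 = -24*l^2 + 34*l + 10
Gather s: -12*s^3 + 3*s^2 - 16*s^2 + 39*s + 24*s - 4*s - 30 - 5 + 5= -12*s^3 - 13*s^2 + 59*s - 30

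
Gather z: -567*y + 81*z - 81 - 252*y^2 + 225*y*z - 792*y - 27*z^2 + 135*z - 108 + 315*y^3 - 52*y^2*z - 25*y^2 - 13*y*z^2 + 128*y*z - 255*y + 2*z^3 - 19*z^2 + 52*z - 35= 315*y^3 - 277*y^2 - 1614*y + 2*z^3 + z^2*(-13*y - 46) + z*(-52*y^2 + 353*y + 268) - 224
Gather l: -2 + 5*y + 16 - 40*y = 14 - 35*y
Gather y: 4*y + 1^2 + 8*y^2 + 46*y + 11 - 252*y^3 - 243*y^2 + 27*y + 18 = -252*y^3 - 235*y^2 + 77*y + 30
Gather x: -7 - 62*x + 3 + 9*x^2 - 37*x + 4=9*x^2 - 99*x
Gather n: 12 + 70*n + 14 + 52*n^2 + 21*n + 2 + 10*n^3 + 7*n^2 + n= 10*n^3 + 59*n^2 + 92*n + 28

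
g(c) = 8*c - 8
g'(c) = 8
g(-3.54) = -36.32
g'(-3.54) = 8.00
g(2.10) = 8.80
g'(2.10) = 8.00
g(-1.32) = -18.56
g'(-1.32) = 8.00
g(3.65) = 21.20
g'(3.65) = 8.00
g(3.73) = 21.84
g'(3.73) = 8.00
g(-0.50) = -12.00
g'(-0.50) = 8.00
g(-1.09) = -16.72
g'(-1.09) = 8.00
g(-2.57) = -28.56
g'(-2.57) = 8.00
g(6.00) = 40.00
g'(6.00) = 8.00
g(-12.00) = -104.00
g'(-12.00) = 8.00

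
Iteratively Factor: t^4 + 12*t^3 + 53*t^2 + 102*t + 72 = (t + 2)*(t^3 + 10*t^2 + 33*t + 36) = (t + 2)*(t + 3)*(t^2 + 7*t + 12) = (t + 2)*(t + 3)^2*(t + 4)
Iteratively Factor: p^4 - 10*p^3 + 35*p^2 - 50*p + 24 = (p - 4)*(p^3 - 6*p^2 + 11*p - 6) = (p - 4)*(p - 2)*(p^2 - 4*p + 3) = (p - 4)*(p - 2)*(p - 1)*(p - 3)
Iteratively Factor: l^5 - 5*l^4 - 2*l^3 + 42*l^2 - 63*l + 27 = (l + 3)*(l^4 - 8*l^3 + 22*l^2 - 24*l + 9) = (l - 1)*(l + 3)*(l^3 - 7*l^2 + 15*l - 9) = (l - 1)^2*(l + 3)*(l^2 - 6*l + 9) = (l - 3)*(l - 1)^2*(l + 3)*(l - 3)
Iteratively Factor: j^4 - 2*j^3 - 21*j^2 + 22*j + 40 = (j - 2)*(j^3 - 21*j - 20) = (j - 2)*(j + 4)*(j^2 - 4*j - 5) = (j - 2)*(j + 1)*(j + 4)*(j - 5)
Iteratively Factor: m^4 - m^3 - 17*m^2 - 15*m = (m - 5)*(m^3 + 4*m^2 + 3*m) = (m - 5)*(m + 1)*(m^2 + 3*m) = (m - 5)*(m + 1)*(m + 3)*(m)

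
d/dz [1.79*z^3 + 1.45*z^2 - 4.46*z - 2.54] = 5.37*z^2 + 2.9*z - 4.46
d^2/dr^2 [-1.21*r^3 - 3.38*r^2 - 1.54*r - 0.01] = -7.26*r - 6.76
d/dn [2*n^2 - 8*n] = 4*n - 8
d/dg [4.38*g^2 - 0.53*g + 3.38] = 8.76*g - 0.53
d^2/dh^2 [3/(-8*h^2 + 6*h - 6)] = 3*(16*h^2 - 12*h - (8*h - 3)^2 + 12)/(4*h^2 - 3*h + 3)^3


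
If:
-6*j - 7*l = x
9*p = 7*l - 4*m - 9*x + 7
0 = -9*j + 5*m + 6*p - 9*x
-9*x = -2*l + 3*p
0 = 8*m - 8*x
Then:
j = 1106/1341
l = -287/447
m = -203/447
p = 1253/1341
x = -203/447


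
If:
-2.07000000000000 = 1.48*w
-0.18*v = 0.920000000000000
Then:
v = -5.11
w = -1.40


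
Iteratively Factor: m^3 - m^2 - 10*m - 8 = (m + 2)*(m^2 - 3*m - 4) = (m + 1)*(m + 2)*(m - 4)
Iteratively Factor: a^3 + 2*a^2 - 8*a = (a + 4)*(a^2 - 2*a) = (a - 2)*(a + 4)*(a)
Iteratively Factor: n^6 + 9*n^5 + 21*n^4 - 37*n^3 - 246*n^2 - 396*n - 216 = (n - 3)*(n^5 + 12*n^4 + 57*n^3 + 134*n^2 + 156*n + 72) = (n - 3)*(n + 2)*(n^4 + 10*n^3 + 37*n^2 + 60*n + 36) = (n - 3)*(n + 2)^2*(n^3 + 8*n^2 + 21*n + 18) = (n - 3)*(n + 2)^2*(n + 3)*(n^2 + 5*n + 6) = (n - 3)*(n + 2)^2*(n + 3)^2*(n + 2)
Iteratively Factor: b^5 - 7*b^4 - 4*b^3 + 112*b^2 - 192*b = (b - 4)*(b^4 - 3*b^3 - 16*b^2 + 48*b) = (b - 4)^2*(b^3 + b^2 - 12*b) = (b - 4)^2*(b + 4)*(b^2 - 3*b) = (b - 4)^2*(b - 3)*(b + 4)*(b)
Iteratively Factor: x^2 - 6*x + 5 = (x - 1)*(x - 5)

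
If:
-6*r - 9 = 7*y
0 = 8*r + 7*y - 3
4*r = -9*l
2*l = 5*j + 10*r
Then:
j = -196/15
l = -8/3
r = 6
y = -45/7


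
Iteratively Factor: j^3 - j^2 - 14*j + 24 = (j + 4)*(j^2 - 5*j + 6) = (j - 3)*(j + 4)*(j - 2)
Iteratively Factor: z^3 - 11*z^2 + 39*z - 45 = (z - 3)*(z^2 - 8*z + 15) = (z - 3)^2*(z - 5)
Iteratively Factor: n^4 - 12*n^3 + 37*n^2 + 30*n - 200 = (n - 5)*(n^3 - 7*n^2 + 2*n + 40) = (n - 5)*(n - 4)*(n^2 - 3*n - 10) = (n - 5)*(n - 4)*(n + 2)*(n - 5)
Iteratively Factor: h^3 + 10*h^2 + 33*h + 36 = (h + 4)*(h^2 + 6*h + 9) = (h + 3)*(h + 4)*(h + 3)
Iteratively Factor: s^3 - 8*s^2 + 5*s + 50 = (s - 5)*(s^2 - 3*s - 10) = (s - 5)^2*(s + 2)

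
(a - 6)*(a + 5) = a^2 - a - 30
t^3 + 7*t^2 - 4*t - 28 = (t - 2)*(t + 2)*(t + 7)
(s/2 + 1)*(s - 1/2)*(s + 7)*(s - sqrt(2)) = s^4/2 - sqrt(2)*s^3/2 + 17*s^3/4 - 17*sqrt(2)*s^2/4 + 19*s^2/4 - 19*sqrt(2)*s/4 - 7*s/2 + 7*sqrt(2)/2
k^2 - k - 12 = (k - 4)*(k + 3)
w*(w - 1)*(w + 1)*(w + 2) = w^4 + 2*w^3 - w^2 - 2*w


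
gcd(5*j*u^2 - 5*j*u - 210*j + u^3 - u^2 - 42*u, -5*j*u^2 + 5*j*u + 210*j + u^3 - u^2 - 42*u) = u^2 - u - 42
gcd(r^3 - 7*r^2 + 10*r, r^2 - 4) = r - 2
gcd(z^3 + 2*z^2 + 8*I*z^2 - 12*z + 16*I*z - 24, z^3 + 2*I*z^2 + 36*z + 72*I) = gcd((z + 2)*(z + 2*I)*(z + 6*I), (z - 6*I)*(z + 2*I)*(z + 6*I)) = z^2 + 8*I*z - 12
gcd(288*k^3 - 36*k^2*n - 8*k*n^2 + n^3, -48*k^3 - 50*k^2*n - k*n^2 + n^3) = 48*k^2 + 2*k*n - n^2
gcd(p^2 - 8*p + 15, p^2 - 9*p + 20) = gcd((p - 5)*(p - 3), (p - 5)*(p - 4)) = p - 5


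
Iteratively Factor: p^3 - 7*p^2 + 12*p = (p - 3)*(p^2 - 4*p) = (p - 4)*(p - 3)*(p)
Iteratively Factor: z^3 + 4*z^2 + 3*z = (z + 1)*(z^2 + 3*z) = (z + 1)*(z + 3)*(z)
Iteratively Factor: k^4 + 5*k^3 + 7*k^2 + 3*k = (k + 1)*(k^3 + 4*k^2 + 3*k) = k*(k + 1)*(k^2 + 4*k + 3) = k*(k + 1)^2*(k + 3)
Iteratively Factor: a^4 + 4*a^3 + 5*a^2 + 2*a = (a)*(a^3 + 4*a^2 + 5*a + 2) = a*(a + 2)*(a^2 + 2*a + 1) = a*(a + 1)*(a + 2)*(a + 1)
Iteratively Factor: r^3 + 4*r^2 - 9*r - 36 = (r + 3)*(r^2 + r - 12) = (r + 3)*(r + 4)*(r - 3)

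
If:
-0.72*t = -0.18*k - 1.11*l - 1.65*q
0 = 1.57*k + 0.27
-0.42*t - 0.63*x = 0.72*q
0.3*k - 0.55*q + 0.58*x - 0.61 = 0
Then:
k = -0.17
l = 3.1535575115193 - 3.71316251316251*x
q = 1.05454545454545*x - 1.202895193978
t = 2.06210604681942 - 3.30779220779221*x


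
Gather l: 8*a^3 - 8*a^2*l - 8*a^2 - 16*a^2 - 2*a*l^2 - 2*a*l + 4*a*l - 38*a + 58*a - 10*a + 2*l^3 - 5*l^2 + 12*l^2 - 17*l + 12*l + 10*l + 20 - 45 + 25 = 8*a^3 - 24*a^2 + 10*a + 2*l^3 + l^2*(7 - 2*a) + l*(-8*a^2 + 2*a + 5)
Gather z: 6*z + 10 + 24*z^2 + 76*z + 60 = 24*z^2 + 82*z + 70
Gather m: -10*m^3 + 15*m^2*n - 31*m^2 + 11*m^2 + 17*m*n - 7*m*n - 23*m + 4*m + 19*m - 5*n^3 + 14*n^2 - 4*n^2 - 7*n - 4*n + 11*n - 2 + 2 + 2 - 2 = -10*m^3 + m^2*(15*n - 20) + 10*m*n - 5*n^3 + 10*n^2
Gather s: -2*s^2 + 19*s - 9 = -2*s^2 + 19*s - 9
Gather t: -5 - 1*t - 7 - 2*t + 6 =-3*t - 6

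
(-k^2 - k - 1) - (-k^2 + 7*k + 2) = -8*k - 3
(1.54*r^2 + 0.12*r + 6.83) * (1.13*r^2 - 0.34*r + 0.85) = 1.7402*r^4 - 0.388*r^3 + 8.9861*r^2 - 2.2202*r + 5.8055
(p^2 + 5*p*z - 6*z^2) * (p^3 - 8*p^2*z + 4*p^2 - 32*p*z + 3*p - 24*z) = p^5 - 3*p^4*z + 4*p^4 - 46*p^3*z^2 - 12*p^3*z + 3*p^3 + 48*p^2*z^3 - 184*p^2*z^2 - 9*p^2*z + 192*p*z^3 - 138*p*z^2 + 144*z^3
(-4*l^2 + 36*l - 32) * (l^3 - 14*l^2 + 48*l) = -4*l^5 + 92*l^4 - 728*l^3 + 2176*l^2 - 1536*l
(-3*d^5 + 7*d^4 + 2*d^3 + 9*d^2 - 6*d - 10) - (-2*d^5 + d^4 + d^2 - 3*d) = -d^5 + 6*d^4 + 2*d^3 + 8*d^2 - 3*d - 10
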